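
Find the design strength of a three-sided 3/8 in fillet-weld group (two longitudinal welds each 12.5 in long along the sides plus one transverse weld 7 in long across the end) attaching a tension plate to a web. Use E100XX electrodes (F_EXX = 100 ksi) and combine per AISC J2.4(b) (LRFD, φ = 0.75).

t_e = 0.707 × 0.375 = 0.2651 in.
R_nwl = 0.6 × 100 × 0.2651 × 25 = 397.7 kip (longitudinal, 2 welds).
R_nwt = 0.6 × 100 × 0.2651 × 7 = 111.4 kip (transverse, base value).
(i) R_nwl + R_nwt = 509 kip; (ii) 0.85 R_nwl + 1.5 R_nwt = 505.1 kip.
R_n = max = 509 kip [governs: (i)]; φR_n = 381.8 kip.

φR_n ≈ 382 kip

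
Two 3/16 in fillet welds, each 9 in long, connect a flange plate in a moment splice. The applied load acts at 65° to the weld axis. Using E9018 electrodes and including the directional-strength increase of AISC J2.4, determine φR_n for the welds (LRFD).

φR_n ≈ 138 kip

E90XX → F_EXX = 90 ksi.
t_e = 0.707 × 0.1875 = 0.1326 in; A_we = 0.1326 × 18 = 2.386 in².
Directional factor: 1.0 + 0.5 sin^1.5(65°) = 1.431.
F_nw = 0.6 × 90 × 1.431 = 77.3 ksi.
φR_n = 0.75 × 77.3 × 2.386 = 138.3 kip.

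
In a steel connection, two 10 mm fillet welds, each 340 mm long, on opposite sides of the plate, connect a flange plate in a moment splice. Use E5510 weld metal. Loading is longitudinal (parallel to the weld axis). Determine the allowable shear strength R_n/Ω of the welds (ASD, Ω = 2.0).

R_n/Ω ≈ 793 kN

E55XX → F_EXX = 550 MPa.
Effective throat t_e = 0.707 × 10 = 7.07 mm.
Total length L = 680 mm; A_we = 7.07 × 680 = 4808 mm².
F_nw = 0.6 F_EXX = 0.6 × 550 = 330 MPa.
R_n = 330 × 4808 × 10⁻³ = 1587 kN; R_n/Ω = 1587/2.0 = 793.3 kN.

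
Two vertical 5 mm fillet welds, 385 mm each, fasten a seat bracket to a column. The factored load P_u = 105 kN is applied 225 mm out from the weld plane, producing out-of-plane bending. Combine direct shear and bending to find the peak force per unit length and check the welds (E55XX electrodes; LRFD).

f_max ≈ 497 N/mm; adequate

E55XX → F_EXX = 550 MPa.
L_w = 2 × 385 = 770 mm; section modulus (unit throat) S = 2 × L²/6 = 49410 mm².
Direct shear f_v = P/L_w = 105×10³/770 = 136.4 N/mm.
Moment M = P × e = 105×10³ × 225 = 23625000 N·mm; bending f_b = M/S = 478.2 N/mm.
f_max = √(f_v² + f_b²) = √(136.4² + 478.2²) = 497.2 N/mm.
φr_n = 0.75 × 0.6 × 550 × (0.707 × 5) = 874.9 N/mm → adequate.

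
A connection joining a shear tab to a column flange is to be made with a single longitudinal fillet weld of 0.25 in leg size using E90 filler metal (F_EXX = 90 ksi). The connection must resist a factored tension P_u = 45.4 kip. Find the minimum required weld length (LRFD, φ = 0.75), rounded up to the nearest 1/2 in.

L = 6.5 in

Throat t_e = 0.707 × 0.25 = 0.1767 in.
φr_n = 0.75 × 0.6 × 90 × 0.1767 = 7.158 kip/in.
L_req = P_u / φr_n = 45.4 / 7.158 = 6.342 in total.
Round up → use L = 6.5 in.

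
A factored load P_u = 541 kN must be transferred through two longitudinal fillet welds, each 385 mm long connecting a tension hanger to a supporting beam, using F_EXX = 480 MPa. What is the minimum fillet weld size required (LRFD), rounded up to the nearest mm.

w = 5 mm

Total weld length L = 770 mm.
Required throat t_e = P_u / (φ × 0.6 F_EXX × L) = 541 / (0.75 × 0.6 × 480 × 770 × 10⁻³) = 3.253 mm.
Required leg w = t_e / 0.707 = 4.601 mm → use 5 mm.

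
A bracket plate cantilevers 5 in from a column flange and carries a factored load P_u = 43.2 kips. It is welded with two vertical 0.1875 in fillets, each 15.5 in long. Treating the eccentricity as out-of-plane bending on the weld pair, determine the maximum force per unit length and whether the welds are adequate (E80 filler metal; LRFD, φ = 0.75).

E80XX → F_EXX = 80 ksi.
L_w = 2 × 15.5 = 31 in; section modulus (unit throat) S = 2 × L²/6 = 80.08 in².
Direct shear f_v = P/L_w = 43.2/31 = 1.394 kip/in.
Moment M = P × e = 43.2 × 5 = 216 kip·in; bending f_b = M/S = 2.697 kip/in.
f_max = √(f_v² + f_b²) = √(1.394² + 2.697²) = 3.036 kip/in.
φr_n = 0.75 × 0.6 × 80 × (0.707 × 0.1875) = 4.772 kip/in → adequate.

f_max ≈ 3.04 kip/in; adequate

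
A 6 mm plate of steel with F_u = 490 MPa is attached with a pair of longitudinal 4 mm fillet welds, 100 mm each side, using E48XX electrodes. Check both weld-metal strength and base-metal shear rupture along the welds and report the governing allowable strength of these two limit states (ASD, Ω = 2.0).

E48XX → F_EXX = 480 MPa.
t_e = 0.707 × 4 = 2.828 mm; L = 200 mm.
Weld metal: R_n/Ω = (1/2.0) × 0.6 × 480 × 2.828 × 200 × 10⁻³ = 81.45 kN.
Base metal (shear rupture): R_n/Ω = (1/2.0) × 0.6 × 490 × 6 × 200 × 10⁻³ = 176.4 kN.
Governing: weld metal.

R_n/Ω ≈ 81.4 kN (weld metal governs)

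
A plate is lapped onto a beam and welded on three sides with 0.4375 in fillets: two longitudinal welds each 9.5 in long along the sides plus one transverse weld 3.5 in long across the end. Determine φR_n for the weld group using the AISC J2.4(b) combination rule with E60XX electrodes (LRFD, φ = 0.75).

φR_n ≈ 188 kips

E60XX → F_EXX = 60 ksi.
t_e = 0.707 × 0.4375 = 0.3093 in.
R_nwl = 0.6 × 60 × 0.3093 × 19 = 211.6 kips (longitudinal, 2 welds).
R_nwt = 0.6 × 60 × 0.3093 × 3.5 = 38.97 kips (transverse, base value).
(i) R_nwl + R_nwt = 250.5 kips; (ii) 0.85 R_nwl + 1.5 R_nwt = 238.3 kips.
R_n = max = 250.5 kips [governs: (i)]; φR_n = 187.9 kips.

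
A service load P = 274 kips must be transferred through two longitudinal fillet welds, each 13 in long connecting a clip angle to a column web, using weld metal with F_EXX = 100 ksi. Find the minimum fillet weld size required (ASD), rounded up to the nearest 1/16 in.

Total weld length L = 26 in.
Required throat t_e = P × Ω / (0.6 F_EXX × L) = 274 × 2.0 / (0.6 × 100 × 26) = 0.3513 in.
Required leg w = t_e / 0.707 = 0.4969 in → use 1/2 in.

w = 1/2 in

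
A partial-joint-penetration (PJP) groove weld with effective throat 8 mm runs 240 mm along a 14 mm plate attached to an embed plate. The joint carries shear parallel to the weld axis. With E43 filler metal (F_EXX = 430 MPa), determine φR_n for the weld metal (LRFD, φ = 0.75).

φR_n ≈ 372 kN

Effective throat (given) t_e = 8 mm.
A_we = 8 × 240 = 1920 mm².
F_nw = 0.6 F_EXX = 258 MPa.
φR_n = 0.75 × 258 × 1920 × 10⁻³ = 371.5 kN.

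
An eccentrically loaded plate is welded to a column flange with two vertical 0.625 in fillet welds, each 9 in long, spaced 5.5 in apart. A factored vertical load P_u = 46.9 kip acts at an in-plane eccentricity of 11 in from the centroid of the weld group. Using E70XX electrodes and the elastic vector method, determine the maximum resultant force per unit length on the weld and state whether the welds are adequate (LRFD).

f_max ≈ 12.1 kip/in; adequate

E70XX → F_EXX = 70 ksi.
Total weld length L_w = 18 in. Treat welds as unit-width lines.
Polar moment about centroid: J = 2[d³/12 + d(b/2)²] = 2[9³/12 + 9×2.75²] = 257.6 in³.
Direct shear f_v = P/L_w = 46.9 / 18 = 2.606 kip/in (vertical).
Torsion M = P·e = 46.9 × 11 = 515.9 kip·in.
Critical point at (x, y) = (2.75, 4.5) from centroid. f_tx = M·y/J = 9.011 kip/in; f_ty = M·x/J = 5.507 kip/in.
Resultant f_max = √[f_tx² + (f_v + f_ty)²] = √[9.011² + (2.606 + 5.507)²] = 12.13 kip/in.
Capacity per unit length: φr_n = 0.75 × 0.6 × 70 × (0.707 × 0.625) = 13.92 kip/in.
12.13 ≤ 13.92 → adequate.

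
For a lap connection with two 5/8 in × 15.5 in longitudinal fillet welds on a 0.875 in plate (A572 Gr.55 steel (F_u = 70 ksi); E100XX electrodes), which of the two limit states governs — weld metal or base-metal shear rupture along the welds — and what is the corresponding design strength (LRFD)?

E100XX → F_EXX = 100 ksi.
t_e = 0.707 × 0.625 = 0.4419 in; L = 31 in.
Weld metal: φR_n = 0.75 × 0.6 × 100 × 0.4419 × 31 = 616.4 kips.
Base metal (shear rupture): φR_n = 0.75 × 0.6 × 70 × 0.875 × 31 = 854.4 kips.
Governing: weld metal.

φR_n ≈ 616 kips (weld metal governs)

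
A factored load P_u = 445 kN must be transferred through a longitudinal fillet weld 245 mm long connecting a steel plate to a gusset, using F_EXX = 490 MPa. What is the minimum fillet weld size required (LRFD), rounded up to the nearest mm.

w = 12 mm

Total weld length L = 245 mm.
Required throat t_e = P_u / (φ × 0.6 F_EXX × L) = 445 / (0.75 × 0.6 × 490 × 245 × 10⁻³) = 8.237 mm.
Required leg w = t_e / 0.707 = 11.65 mm → use 12 mm.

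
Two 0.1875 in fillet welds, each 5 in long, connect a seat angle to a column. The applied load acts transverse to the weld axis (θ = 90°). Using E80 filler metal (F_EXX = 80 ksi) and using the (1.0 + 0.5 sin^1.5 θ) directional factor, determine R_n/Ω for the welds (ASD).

R_n/Ω ≈ 47.7 kips

t_e = 0.707 × 0.1875 = 0.1326 in; A_we = 0.1326 × 10 = 1.326 in².
Directional factor: 1.0 + 0.5 sin^1.5(90°) = 1.5.
F_nw = 0.6 × 80 × 1.5 = 72 ksi.
R_n/Ω = (72 × 1.326) / 2.0 = 47.72 kips.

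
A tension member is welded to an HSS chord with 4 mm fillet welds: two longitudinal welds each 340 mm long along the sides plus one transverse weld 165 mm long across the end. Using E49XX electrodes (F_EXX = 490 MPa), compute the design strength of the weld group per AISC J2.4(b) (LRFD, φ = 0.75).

φR_n ≈ 527 kN

t_e = 0.707 × 4 = 2.828 mm.
R_nwl = 0.6 × 490 × 2.828 × 680 × 10⁻³ = 565.4 kN (longitudinal, 2 welds).
R_nwt = 0.6 × 490 × 2.828 × 165 × 10⁻³ = 137.2 kN (transverse, base value).
(i) R_nwl + R_nwt = 702.6 kN; (ii) 0.85 R_nwl + 1.5 R_nwt = 686.3 kN.
R_n = max = 702.6 kN [governs: (i)]; φR_n = 526.9 kN.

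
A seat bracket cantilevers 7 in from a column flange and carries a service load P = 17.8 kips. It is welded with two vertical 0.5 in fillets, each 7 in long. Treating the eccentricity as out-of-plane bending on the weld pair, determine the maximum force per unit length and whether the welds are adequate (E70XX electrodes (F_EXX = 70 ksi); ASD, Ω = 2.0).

f_max ≈ 7.73 kip/in; NOT adequate

L_w = 2 × 7 = 14 in; section modulus (unit throat) S = 2 × L²/6 = 16.33 in².
Direct shear f_v = P/L_w = 17.8/14 = 1.271 kip/in.
Moment M = P × e = 17.8 × 7 = 124.6 kip·in; bending f_b = M/S = 7.629 kip/in.
f_max = √(f_v² + f_b²) = √(1.271² + 7.629²) = 7.734 kip/in.
r_n/Ω = (1/2.0) × 0.6 × 70 × (0.707 × 0.5) = 7.423 kip/in → NOT adequate.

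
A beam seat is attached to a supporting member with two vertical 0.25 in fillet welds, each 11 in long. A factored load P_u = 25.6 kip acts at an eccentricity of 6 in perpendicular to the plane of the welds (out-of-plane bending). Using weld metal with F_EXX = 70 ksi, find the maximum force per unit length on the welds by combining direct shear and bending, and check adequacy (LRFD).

f_max ≈ 3.98 kip/in; adequate

L_w = 2 × 11 = 22 in; section modulus (unit throat) S = 2 × L²/6 = 40.33 in².
Direct shear f_v = P/L_w = 25.6/22 = 1.164 kip/in.
Moment M = P × e = 25.6 × 6 = 153.6 kip·in; bending f_b = M/S = 3.808 kip/in.
f_max = √(f_v² + f_b²) = √(1.164² + 3.808²) = 3.982 kip/in.
φr_n = 0.75 × 0.6 × 70 × (0.707 × 0.25) = 5.568 kip/in → adequate.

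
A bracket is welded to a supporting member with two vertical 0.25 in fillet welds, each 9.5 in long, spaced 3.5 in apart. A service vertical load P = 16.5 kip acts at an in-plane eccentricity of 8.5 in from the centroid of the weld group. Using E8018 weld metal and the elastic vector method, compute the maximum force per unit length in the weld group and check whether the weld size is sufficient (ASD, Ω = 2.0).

E80XX → F_EXX = 80 ksi.
Total weld length L_w = 19 in. Treat welds as unit-width lines.
Polar moment about centroid: J = 2[d³/12 + d(b/2)²] = 2[9.5³/12 + 9.5×1.75²] = 201.1 in³.
Direct shear f_v = P/L_w = 16.5 / 19 = 0.8684 kip/in (vertical).
Torsion M = P·e = 16.5 × 8.5 = 140.25 kip·in.
Critical point at (x, y) = (1.75, 4.75) from centroid. f_tx = M·y/J = 3.313 kip/in; f_ty = M·x/J = 1.221 kip/in.
Resultant f_max = √[f_tx² + (f_v + f_ty)²] = √[3.313² + (0.8684 + 1.221)²] = 3.917 kip/in.
Capacity per unit length: r_n/Ω = (1/2.0) × 0.6 × 80 × (0.707 × 0.25) = 4.242 kip/in.
3.917 ≤ 4.242 → adequate.

f_max ≈ 3.92 kip/in; adequate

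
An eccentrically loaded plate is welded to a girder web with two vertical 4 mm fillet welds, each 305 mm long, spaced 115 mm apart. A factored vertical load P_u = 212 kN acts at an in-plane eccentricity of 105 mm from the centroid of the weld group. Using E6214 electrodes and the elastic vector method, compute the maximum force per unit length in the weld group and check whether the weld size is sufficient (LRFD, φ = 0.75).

E62XX → F_EXX = 620 MPa.
Total weld length L_w = 610 mm. Treat welds as unit-width lines.
Polar moment about centroid: J = 2[d³/12 + d(b/2)²] = 2[305³/12 + 305×57.5²] = 6746000 mm³.
Direct shear f_v = P/L_w = 212×10³ / 610 = 347.5 N/mm (vertical).
Torsion M = P·e = 212×10³ × 105 = 22260000 N·mm.
Critical point at (x, y) = (57.5, 152.5) from centroid. f_tx = M·y/J = 503.2 N/mm; f_ty = M·x/J = 189.7 N/mm.
Resultant f_max = √[f_tx² + (f_v + f_ty)²] = √[503.2² + (347.5 + 189.7)²] = 736.2 N/mm.
Capacity per unit length: φr_n = 0.75 × 0.6 × 620 × (0.707 × 4) = 789 N/mm.
736.2 ≤ 789 → adequate.

f_max ≈ 736 N/mm; adequate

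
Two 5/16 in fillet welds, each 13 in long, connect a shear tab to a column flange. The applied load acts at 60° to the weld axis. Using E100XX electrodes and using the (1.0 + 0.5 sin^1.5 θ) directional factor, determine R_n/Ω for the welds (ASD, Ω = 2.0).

R_n/Ω ≈ 242 kips

E100XX → F_EXX = 100 ksi.
t_e = 0.707 × 0.3125 = 0.2209 in; A_we = 0.2209 × 26 = 5.744 in².
Directional factor: 1.0 + 0.5 sin^1.5(60°) = 1.403.
F_nw = 0.6 × 100 × 1.403 = 84.18 ksi.
R_n/Ω = (84.18 × 5.744) / 2.0 = 241.8 kips.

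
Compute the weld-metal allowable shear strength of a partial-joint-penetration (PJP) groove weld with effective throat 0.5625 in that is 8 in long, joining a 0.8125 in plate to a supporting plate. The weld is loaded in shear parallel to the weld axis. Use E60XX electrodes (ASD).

R_n/Ω ≈ 81 kip

E60XX → F_EXX = 60 ksi.
Effective throat (given) t_e = 0.5625 in.
A_we = 0.5625 × 8 = 4.5 in².
F_nw = 0.6 F_EXX = 36 ksi.
R_n/Ω = (36 × 4.5) / 2.0 = 81 kip.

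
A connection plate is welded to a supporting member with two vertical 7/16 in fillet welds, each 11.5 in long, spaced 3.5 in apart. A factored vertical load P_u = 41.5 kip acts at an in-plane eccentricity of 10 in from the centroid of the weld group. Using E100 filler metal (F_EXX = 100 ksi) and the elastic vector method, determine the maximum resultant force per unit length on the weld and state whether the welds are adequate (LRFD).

f_max ≈ 8.41 kip/in; adequate

Total weld length L_w = 23 in. Treat welds as unit-width lines.
Polar moment about centroid: J = 2[d³/12 + d(b/2)²] = 2[11.5³/12 + 11.5×1.75²] = 323.9 in³.
Direct shear f_v = P/L_w = 41.5 / 23 = 1.804 kip/in (vertical).
Torsion M = P·e = 41.5 × 10 = 415 kip·in.
Critical point at (x, y) = (1.75, 5.75) from centroid. f_tx = M·y/J = 7.367 kip/in; f_ty = M·x/J = 2.242 kip/in.
Resultant f_max = √[f_tx² + (f_v + f_ty)²] = √[7.367² + (1.804 + 2.242)²] = 8.405 kip/in.
Capacity per unit length: φr_n = 0.75 × 0.6 × 100 × (0.707 × 0.4375) = 13.92 kip/in.
8.405 ≤ 13.92 → adequate.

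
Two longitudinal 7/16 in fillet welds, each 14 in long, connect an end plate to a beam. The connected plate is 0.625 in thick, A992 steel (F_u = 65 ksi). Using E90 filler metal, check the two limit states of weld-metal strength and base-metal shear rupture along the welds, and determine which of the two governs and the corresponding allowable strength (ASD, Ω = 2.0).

R_n/Ω ≈ 234 kips (weld metal governs)

E90XX → F_EXX = 90 ksi.
t_e = 0.707 × 0.4375 = 0.3093 in; L = 28 in.
Weld metal: R_n/Ω = (1/2.0) × 0.6 × 90 × 0.3093 × 28 = 233.8 kips.
Base metal (shear rupture): R_n/Ω = (1/2.0) × 0.6 × 65 × 0.625 × 28 = 341.2 kips.
Governing: weld metal.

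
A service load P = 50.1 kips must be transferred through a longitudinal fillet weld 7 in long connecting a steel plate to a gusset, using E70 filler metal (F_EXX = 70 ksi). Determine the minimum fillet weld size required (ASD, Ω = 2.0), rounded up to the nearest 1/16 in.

Total weld length L = 7 in.
Required throat t_e = P × Ω / (0.6 F_EXX × L) = 50.1 × 2.0 / (0.6 × 70 × 7) = 0.3408 in.
Required leg w = t_e / 0.707 = 0.4821 in → use 1/2 in.

w = 1/2 in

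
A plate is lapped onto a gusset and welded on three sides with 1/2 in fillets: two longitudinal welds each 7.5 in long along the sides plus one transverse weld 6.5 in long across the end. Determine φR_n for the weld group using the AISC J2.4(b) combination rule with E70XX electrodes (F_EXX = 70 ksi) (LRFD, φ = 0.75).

t_e = 0.707 × 0.5 = 0.3535 in.
R_nwl = 0.6 × 70 × 0.3535 × 15 = 222.7 kips (longitudinal, 2 welds).
R_nwt = 0.6 × 70 × 0.3535 × 6.5 = 96.51 kips (transverse, base value).
(i) R_nwl + R_nwt = 319.2 kips; (ii) 0.85 R_nwl + 1.5 R_nwt = 334.1 kips.
R_n = max = 334.1 kips [governs: (ii)]; φR_n = 250.5 kips.

φR_n ≈ 251 kips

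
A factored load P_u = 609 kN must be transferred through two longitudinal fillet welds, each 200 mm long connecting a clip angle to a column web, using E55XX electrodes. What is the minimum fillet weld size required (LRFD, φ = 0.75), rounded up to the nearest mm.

E55XX → F_EXX = 550 MPa.
Total weld length L = 400 mm.
Required throat t_e = P_u / (φ × 0.6 F_EXX × L) = 609 / (0.75 × 0.6 × 550 × 400 × 10⁻³) = 6.152 mm.
Required leg w = t_e / 0.707 = 8.701 mm → use 9 mm.

w = 9 mm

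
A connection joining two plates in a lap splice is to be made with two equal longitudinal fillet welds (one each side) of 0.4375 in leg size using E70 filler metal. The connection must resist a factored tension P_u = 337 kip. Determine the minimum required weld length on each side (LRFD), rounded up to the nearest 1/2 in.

E70XX → F_EXX = 70 ksi.
Throat t_e = 0.707 × 0.4375 = 0.3093 in.
φr_n = 0.75 × 0.6 × 70 × 0.3093 = 9.743 kip/in.
L_req = P_u / φr_n = 337 / 9.743 = 34.59 in total.
Per side: 34.59 / 2 = 17.29 in.
Round up → use L = 17.5 in on each side.

L = 17.5 in on each side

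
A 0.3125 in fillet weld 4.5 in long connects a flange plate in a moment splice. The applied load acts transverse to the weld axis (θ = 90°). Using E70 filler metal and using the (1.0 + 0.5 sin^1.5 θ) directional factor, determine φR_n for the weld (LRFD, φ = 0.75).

φR_n ≈ 47 kip

E70XX → F_EXX = 70 ksi.
t_e = 0.707 × 0.3125 = 0.2209 in; A_we = 0.2209 × 4.5 = 0.9942 in².
Directional factor: 1.0 + 0.5 sin^1.5(90°) = 1.5.
F_nw = 0.6 × 70 × 1.5 = 63 ksi.
φR_n = 0.75 × 63 × 0.9942 = 46.98 kip.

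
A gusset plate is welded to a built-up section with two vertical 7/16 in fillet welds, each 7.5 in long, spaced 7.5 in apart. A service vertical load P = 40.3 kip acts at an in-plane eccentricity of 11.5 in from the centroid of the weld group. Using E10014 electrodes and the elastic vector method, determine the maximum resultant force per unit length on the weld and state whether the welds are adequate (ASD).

E100XX → F_EXX = 100 ksi.
Total weld length L_w = 15 in. Treat welds as unit-width lines.
Polar moment about centroid: J = 2[d³/12 + d(b/2)²] = 2[7.5³/12 + 7.5×3.75²] = 281.2 in³.
Direct shear f_v = P/L_w = 40.3 / 15 = 2.687 kip/in (vertical).
Torsion M = P·e = 40.3 × 11.5 = 463.45 kip·in.
Critical point at (x, y) = (3.75, 3.75) from centroid. f_tx = M·y/J = 6.179 kip/in; f_ty = M·x/J = 6.179 kip/in.
Resultant f_max = √[f_tx² + (f_v + f_ty)²] = √[6.179² + (2.687 + 6.179)²] = 10.81 kip/in.
Capacity per unit length: r_n/Ω = (1/2.0) × 0.6 × 100 × (0.707 × 0.4375) = 9.279 kip/in.
10.81 > 9.279 → NOT adequate.

f_max ≈ 10.8 kip/in; NOT adequate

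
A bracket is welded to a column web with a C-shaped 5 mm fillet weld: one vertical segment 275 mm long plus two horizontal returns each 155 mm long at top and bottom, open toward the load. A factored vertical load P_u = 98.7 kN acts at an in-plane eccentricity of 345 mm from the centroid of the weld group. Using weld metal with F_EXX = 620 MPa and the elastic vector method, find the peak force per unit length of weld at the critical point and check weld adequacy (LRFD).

f_max ≈ 787 N/mm; adequate

Total weld length L_w = 585 mm. Treat welds as unit-width lines.
Centroid: x̄ = 2×155×77.5 / 585 = 41.07 mm from the vertical weld.
Polar moment about centroid: J = I_x + I_y = [275³/12 + 2×155×137.5²] + [275×41.07² + 2(155³/12 + 155×36.43²)] = 9090000 mm³.
Direct shear f_v = P/L_w = 98.7×10³ / 585 = 168.7 N/mm (vertical).
Torsion M = P·e = 98.7×10³ × 345 = 34052000 N·mm.
Critical point at (x, y) = (113.9, 137.5) from centroid. f_tx = M·y/J = 515.1 N/mm; f_ty = M·x/J = 426.8 N/mm.
Resultant f_max = √[f_tx² + (f_v + f_ty)²] = √[515.1² + (168.7 + 426.8)²] = 787.4 N/mm.
Capacity per unit length: φr_n = 0.75 × 0.6 × 620 × (0.707 × 5) = 986.3 N/mm.
787.4 ≤ 986.3 → adequate.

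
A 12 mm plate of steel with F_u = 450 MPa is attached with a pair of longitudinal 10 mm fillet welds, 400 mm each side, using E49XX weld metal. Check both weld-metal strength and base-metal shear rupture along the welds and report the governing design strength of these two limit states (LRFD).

φR_n ≈ 1250 kN (weld metal governs)

E49XX → F_EXX = 490 MPa.
t_e = 0.707 × 10 = 7.07 mm; L = 800 mm.
Weld metal: φR_n = 0.75 × 0.6 × 490 × 7.07 × 800 × 10⁻³ = 1247 kN.
Base metal (shear rupture): φR_n = 0.75 × 0.6 × 450 × 12 × 800 × 10⁻³ = 1944 kN.
Governing: weld metal.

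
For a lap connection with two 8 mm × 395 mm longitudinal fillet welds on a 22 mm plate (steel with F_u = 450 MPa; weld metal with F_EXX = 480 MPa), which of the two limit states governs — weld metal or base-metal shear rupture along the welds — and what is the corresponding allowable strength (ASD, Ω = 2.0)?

t_e = 0.707 × 8 = 5.656 mm; L = 790 mm.
Weld metal: R_n/Ω = (1/2.0) × 0.6 × 480 × 5.656 × 790 × 10⁻³ = 643.4 kN.
Base metal (shear rupture): R_n/Ω = (1/2.0) × 0.6 × 450 × 22 × 790 × 10⁻³ = 2346 kN.
Governing: weld metal.

R_n/Ω ≈ 643 kN (weld metal governs)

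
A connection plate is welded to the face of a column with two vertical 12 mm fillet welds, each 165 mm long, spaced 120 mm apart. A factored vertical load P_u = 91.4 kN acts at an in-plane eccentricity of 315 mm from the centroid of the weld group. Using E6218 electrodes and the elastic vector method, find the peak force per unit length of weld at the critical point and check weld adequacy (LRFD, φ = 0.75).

E62XX → F_EXX = 620 MPa.
Total weld length L_w = 330 mm. Treat welds as unit-width lines.
Polar moment about centroid: J = 2[d³/12 + d(b/2)²] = 2[165³/12 + 165×60²] = 1937000 mm³.
Direct shear f_v = P/L_w = 91.4×10³ / 330 = 277 N/mm (vertical).
Torsion M = P·e = 91.4×10³ × 315 = 28791000 N·mm.
Critical point at (x, y) = (60, 82.5) from centroid. f_tx = M·y/J = 1226 N/mm; f_ty = M·x/J = 892 N/mm.
Resultant f_max = √[f_tx² + (f_v + f_ty)²] = √[1226² + (277 + 892)²] = 1694 N/mm.
Capacity per unit length: φr_n = 0.75 × 0.6 × 620 × (0.707 × 12) = 2367 N/mm.
1694 ≤ 2367 → adequate.

f_max ≈ 1690 N/mm; adequate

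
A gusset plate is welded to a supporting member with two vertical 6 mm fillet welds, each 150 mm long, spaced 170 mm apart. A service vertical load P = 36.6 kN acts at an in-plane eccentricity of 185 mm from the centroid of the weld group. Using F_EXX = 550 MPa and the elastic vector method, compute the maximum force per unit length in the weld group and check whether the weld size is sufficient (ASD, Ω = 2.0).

Total weld length L_w = 300 mm. Treat welds as unit-width lines.
Polar moment about centroid: J = 2[d³/12 + d(b/2)²] = 2[150³/12 + 150×85²] = 2730000 mm³.
Direct shear f_v = P/L_w = 36.6×10³ / 300 = 122 N/mm (vertical).
Torsion M = P·e = 36.6×10³ × 185 = 6771000 N·mm.
Critical point at (x, y) = (85, 75) from centroid. f_tx = M·y/J = 186 N/mm; f_ty = M·x/J = 210.8 N/mm.
Resultant f_max = √[f_tx² + (f_v + f_ty)²] = √[186² + (122 + 210.8)²] = 381.3 N/mm.
Capacity per unit length: r_n/Ω = (1/2.0) × 0.6 × 550 × (0.707 × 6) = 699.9 N/mm.
381.3 ≤ 699.9 → adequate.

f_max ≈ 381 N/mm; adequate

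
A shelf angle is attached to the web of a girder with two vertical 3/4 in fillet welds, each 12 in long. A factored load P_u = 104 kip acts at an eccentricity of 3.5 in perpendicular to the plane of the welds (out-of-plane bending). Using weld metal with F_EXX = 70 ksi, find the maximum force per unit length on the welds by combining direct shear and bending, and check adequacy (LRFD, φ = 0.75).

f_max ≈ 8.73 kip/in; adequate

L_w = 2 × 12 = 24 in; section modulus (unit throat) S = 2 × L²/6 = 48 in².
Direct shear f_v = P/L_w = 104/24 = 4.333 kip/in.
Moment M = P × e = 104 × 3.5 = 364 kip·in; bending f_b = M/S = 7.583 kip/in.
f_max = √(f_v² + f_b²) = √(4.333² + 7.583²) = 8.734 kip/in.
φr_n = 0.75 × 0.6 × 70 × (0.707 × 0.75) = 16.7 kip/in → adequate.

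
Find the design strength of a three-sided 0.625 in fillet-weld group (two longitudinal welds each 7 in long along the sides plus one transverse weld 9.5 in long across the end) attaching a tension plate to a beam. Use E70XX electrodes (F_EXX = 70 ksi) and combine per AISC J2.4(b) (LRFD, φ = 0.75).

φR_n ≈ 364 kip

t_e = 0.707 × 0.625 = 0.4419 in.
R_nwl = 0.6 × 70 × 0.4419 × 14 = 259.8 kip (longitudinal, 2 welds).
R_nwt = 0.6 × 70 × 0.4419 × 9.5 = 176.3 kip (transverse, base value).
(i) R_nwl + R_nwt = 436.1 kip; (ii) 0.85 R_nwl + 1.5 R_nwt = 485.3 kip.
R_n = max = 485.3 kip [governs: (ii)]; φR_n = 364 kip.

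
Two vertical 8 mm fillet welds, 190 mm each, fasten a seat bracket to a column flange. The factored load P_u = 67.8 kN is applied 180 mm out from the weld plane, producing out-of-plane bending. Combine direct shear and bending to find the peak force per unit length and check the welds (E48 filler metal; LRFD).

E48XX → F_EXX = 480 MPa.
L_w = 2 × 190 = 380 mm; section modulus (unit throat) S = 2 × L²/6 = 12030 mm².
Direct shear f_v = P/L_w = 67.8×10³/380 = 178.4 N/mm.
Moment M = P × e = 67.8×10³ × 180 = 12204000 N·mm; bending f_b = M/S = 1014 N/mm.
f_max = √(f_v² + f_b²) = √(178.4² + 1014²) = 1030 N/mm.
φr_n = 0.75 × 0.6 × 480 × (0.707 × 8) = 1222 N/mm → adequate.

f_max ≈ 1030 N/mm; adequate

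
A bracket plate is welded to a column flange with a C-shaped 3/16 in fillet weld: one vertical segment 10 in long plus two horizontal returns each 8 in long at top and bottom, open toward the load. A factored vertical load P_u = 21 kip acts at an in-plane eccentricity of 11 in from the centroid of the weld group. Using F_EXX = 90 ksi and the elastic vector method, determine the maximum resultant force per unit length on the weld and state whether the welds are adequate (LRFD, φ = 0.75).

Total weld length L_w = 26 in. Treat welds as unit-width lines.
Centroid: x̄ = 2×8×4 / 26 = 2.462 in from the vertical weld.
Polar moment about centroid: J = I_x + I_y = [10³/12 + 2×8×5²] + [10×2.462² + 2(8³/12 + 8×1.538²)] = 667.1 in³.
Direct shear f_v = P/L_w = 21 / 26 = 0.8077 kip/in (vertical).
Torsion M = P·e = 21 × 11 = 231 kip·in.
Critical point at (x, y) = (5.538, 5) from centroid. f_tx = M·y/J = 1.731 kip/in; f_ty = M·x/J = 1.918 kip/in.
Resultant f_max = √[f_tx² + (f_v + f_ty)²] = √[1.731² + (0.8077 + 1.918)²] = 3.229 kip/in.
Capacity per unit length: φr_n = 0.75 × 0.6 × 90 × (0.707 × 0.1875) = 5.369 kip/in.
3.229 ≤ 5.369 → adequate.

f_max ≈ 3.23 kip/in; adequate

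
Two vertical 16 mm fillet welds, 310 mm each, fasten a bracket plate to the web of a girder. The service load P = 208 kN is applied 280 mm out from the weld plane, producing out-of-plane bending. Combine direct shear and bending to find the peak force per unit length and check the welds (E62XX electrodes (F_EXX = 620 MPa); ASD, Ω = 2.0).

f_max ≈ 1850 N/mm; adequate

L_w = 2 × 310 = 620 mm; section modulus (unit throat) S = 2 × L²/6 = 32030 mm².
Direct shear f_v = P/L_w = 208×10³/620 = 335.5 N/mm.
Moment M = P × e = 208×10³ × 280 = 58240000 N·mm; bending f_b = M/S = 1818 N/mm.
f_max = √(f_v² + f_b²) = √(335.5² + 1818²) = 1849 N/mm.
r_n/Ω = (1/2.0) × 0.6 × 620 × (0.707 × 16) = 2104 N/mm → adequate.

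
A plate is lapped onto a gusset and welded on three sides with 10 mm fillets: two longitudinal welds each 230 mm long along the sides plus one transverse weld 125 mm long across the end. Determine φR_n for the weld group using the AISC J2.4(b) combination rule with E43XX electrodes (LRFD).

E43XX → F_EXX = 430 MPa.
t_e = 0.707 × 10 = 7.07 mm.
R_nwl = 0.6 × 430 × 7.07 × 460 × 10⁻³ = 839.1 kN (longitudinal, 2 welds).
R_nwt = 0.6 × 430 × 7.07 × 125 × 10⁻³ = 228 kN (transverse, base value).
(i) R_nwl + R_nwt = 1067 kN; (ii) 0.85 R_nwl + 1.5 R_nwt = 1055 kN.
R_n = max = 1067 kN [governs: (i)]; φR_n = 800.3 kN.

φR_n ≈ 800 kN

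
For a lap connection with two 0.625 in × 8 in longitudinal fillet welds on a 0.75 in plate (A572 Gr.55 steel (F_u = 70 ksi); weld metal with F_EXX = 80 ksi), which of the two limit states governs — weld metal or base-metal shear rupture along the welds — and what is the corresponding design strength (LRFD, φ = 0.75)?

t_e = 0.707 × 0.625 = 0.4419 in; L = 16 in.
Weld metal: φR_n = 0.75 × 0.6 × 80 × 0.4419 × 16 = 254.5 kip.
Base metal (shear rupture): φR_n = 0.75 × 0.6 × 70 × 0.75 × 16 = 378 kip.
Governing: weld metal.

φR_n ≈ 255 kip (weld metal governs)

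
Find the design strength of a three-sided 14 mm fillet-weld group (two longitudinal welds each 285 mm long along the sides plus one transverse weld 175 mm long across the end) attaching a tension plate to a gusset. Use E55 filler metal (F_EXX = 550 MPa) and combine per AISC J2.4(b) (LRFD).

t_e = 0.707 × 14 = 9.898 mm.
R_nwl = 0.6 × 550 × 9.898 × 570 × 10⁻³ = 1862 kN (longitudinal, 2 welds).
R_nwt = 0.6 × 550 × 9.898 × 175 × 10⁻³ = 571.6 kN (transverse, base value).
(i) R_nwl + R_nwt = 2433 kN; (ii) 0.85 R_nwl + 1.5 R_nwt = 2440 kN.
R_n = max = 2440 kN [governs: (ii)]; φR_n = 1830 kN.

φR_n ≈ 1830 kN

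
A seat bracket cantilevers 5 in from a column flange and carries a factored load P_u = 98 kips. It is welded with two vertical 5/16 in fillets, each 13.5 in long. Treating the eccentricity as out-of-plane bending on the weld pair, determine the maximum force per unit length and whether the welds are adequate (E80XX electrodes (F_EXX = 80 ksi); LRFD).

L_w = 2 × 13.5 = 27 in; section modulus (unit throat) S = 2 × L²/6 = 60.75 in².
Direct shear f_v = P/L_w = 98/27 = 3.63 kip/in.
Moment M = P × e = 98 × 5 = 490 kip·in; bending f_b = M/S = 8.066 kip/in.
f_max = √(f_v² + f_b²) = √(3.63² + 8.066²) = 8.845 kip/in.
φr_n = 0.75 × 0.6 × 80 × (0.707 × 0.3125) = 7.954 kip/in → NOT adequate.

f_max ≈ 8.84 kip/in; NOT adequate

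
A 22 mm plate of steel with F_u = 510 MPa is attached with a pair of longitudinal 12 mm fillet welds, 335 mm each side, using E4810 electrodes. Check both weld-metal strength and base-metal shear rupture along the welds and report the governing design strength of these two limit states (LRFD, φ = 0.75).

E48XX → F_EXX = 480 MPa.
t_e = 0.707 × 12 = 8.484 mm; L = 670 mm.
Weld metal: φR_n = 0.75 × 0.6 × 480 × 8.484 × 670 × 10⁻³ = 1228 kN.
Base metal (shear rupture): φR_n = 0.75 × 0.6 × 510 × 22 × 670 × 10⁻³ = 3383 kN.
Governing: weld metal.

φR_n ≈ 1230 kN (weld metal governs)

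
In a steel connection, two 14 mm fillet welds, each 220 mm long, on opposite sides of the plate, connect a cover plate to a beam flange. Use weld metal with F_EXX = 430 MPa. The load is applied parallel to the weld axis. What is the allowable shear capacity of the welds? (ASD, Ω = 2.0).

Effective throat t_e = 0.707 × 14 = 9.898 mm.
Total length L = 440 mm; A_we = 9.898 × 440 = 4355 mm².
F_nw = 0.6 F_EXX = 0.6 × 430 = 258 MPa.
R_n = 258 × 4355 × 10⁻³ = 1124 kN; R_n/Ω = 1124/2.0 = 561.8 kN.

R_n/Ω ≈ 562 kN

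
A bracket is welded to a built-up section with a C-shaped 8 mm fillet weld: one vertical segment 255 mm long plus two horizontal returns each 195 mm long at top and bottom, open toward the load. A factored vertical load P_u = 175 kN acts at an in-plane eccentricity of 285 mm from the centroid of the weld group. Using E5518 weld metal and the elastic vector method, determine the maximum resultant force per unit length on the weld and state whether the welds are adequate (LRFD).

E55XX → F_EXX = 550 MPa.
Total weld length L_w = 645 mm. Treat welds as unit-width lines.
Centroid: x̄ = 2×195×97.5 / 645 = 58.95 mm from the vertical weld.
Polar moment about centroid: J = I_x + I_y = [255³/12 + 2×195×127.5²] + [255×58.95² + 2(195³/12 + 195×38.55²)] = 10420000 mm³.
Direct shear f_v = P/L_w = 175×10³ / 645 = 271.3 N/mm (vertical).
Torsion M = P·e = 175×10³ × 285 = 49875000 N·mm.
Critical point at (x, y) = (136, 127.5) from centroid. f_tx = M·y/J = 610.1 N/mm; f_ty = M·x/J = 651 N/mm.
Resultant f_max = √[f_tx² + (f_v + f_ty)²] = √[610.1² + (271.3 + 651)²] = 1106 N/mm.
Capacity per unit length: φr_n = 0.75 × 0.6 × 550 × (0.707 × 8) = 1400 N/mm.
1106 ≤ 1400 → adequate.

f_max ≈ 1110 N/mm; adequate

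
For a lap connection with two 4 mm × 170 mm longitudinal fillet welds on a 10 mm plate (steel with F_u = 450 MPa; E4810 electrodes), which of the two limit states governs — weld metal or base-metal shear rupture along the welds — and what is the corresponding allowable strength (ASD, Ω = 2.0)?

E48XX → F_EXX = 480 MPa.
t_e = 0.707 × 4 = 2.828 mm; L = 340 mm.
Weld metal: R_n/Ω = (1/2.0) × 0.6 × 480 × 2.828 × 340 × 10⁻³ = 138.5 kN.
Base metal (shear rupture): R_n/Ω = (1/2.0) × 0.6 × 450 × 10 × 340 × 10⁻³ = 459 kN.
Governing: weld metal.

R_n/Ω ≈ 138 kN (weld metal governs)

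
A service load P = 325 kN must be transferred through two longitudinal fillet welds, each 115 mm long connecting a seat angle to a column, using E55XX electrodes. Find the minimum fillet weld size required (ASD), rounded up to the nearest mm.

E55XX → F_EXX = 550 MPa.
Total weld length L = 230 mm.
Required throat t_e = P × Ω / (0.6 F_EXX × L) = 325 × 2.0 / (0.6 × 550 × 230 × 10⁻³) = 8.564 mm.
Required leg w = t_e / 0.707 = 12.11 mm → use 13 mm.

w = 13 mm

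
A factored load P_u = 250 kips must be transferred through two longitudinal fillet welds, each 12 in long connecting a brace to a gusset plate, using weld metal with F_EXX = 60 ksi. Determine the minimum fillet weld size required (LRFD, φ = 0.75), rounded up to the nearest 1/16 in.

w = 9/16 in

Total weld length L = 24 in.
Required throat t_e = P_u / (φ × 0.6 F_EXX × L) = 250 / (0.75 × 0.6 × 60 × 24) = 0.3858 in.
Required leg w = t_e / 0.707 = 0.5457 in → use 9/16 in.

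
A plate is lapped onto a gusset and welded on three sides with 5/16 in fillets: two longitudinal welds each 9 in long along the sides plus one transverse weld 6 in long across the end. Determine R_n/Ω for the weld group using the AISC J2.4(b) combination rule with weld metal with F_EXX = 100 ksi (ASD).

t_e = 0.707 × 0.3125 = 0.2209 in.
R_nwl = 0.6 × 100 × 0.2209 × 18 = 238.6 kip (longitudinal, 2 welds).
R_nwt = 0.6 × 100 × 0.2209 × 6 = 79.54 kip (transverse, base value).
(i) R_nwl + R_nwt = 318.1 kip; (ii) 0.85 R_nwl + 1.5 R_nwt = 322.1 kip.
R_n = max = 322.1 kip [governs: (ii)]; R_n/Ω = 161.1 kip.

R_n/Ω ≈ 161 kip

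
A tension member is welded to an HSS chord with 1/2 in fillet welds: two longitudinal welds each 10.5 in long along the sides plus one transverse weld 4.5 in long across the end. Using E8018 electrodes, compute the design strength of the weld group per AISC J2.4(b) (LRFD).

φR_n ≈ 325 kip

E80XX → F_EXX = 80 ksi.
t_e = 0.707 × 0.5 = 0.3535 in.
R_nwl = 0.6 × 80 × 0.3535 × 21 = 356.3 kip (longitudinal, 2 welds).
R_nwt = 0.6 × 80 × 0.3535 × 4.5 = 76.36 kip (transverse, base value).
(i) R_nwl + R_nwt = 432.7 kip; (ii) 0.85 R_nwl + 1.5 R_nwt = 417.4 kip.
R_n = max = 432.7 kip [governs: (i)]; φR_n = 324.5 kip.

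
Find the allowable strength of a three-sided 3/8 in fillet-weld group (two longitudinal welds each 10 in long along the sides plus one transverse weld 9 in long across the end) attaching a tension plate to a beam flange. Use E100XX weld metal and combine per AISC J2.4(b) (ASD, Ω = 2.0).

R_n/Ω ≈ 243 kip

E100XX → F_EXX = 100 ksi.
t_e = 0.707 × 0.375 = 0.2651 in.
R_nwl = 0.6 × 100 × 0.2651 × 20 = 318.2 kip (longitudinal, 2 welds).
R_nwt = 0.6 × 100 × 0.2651 × 9 = 143.2 kip (transverse, base value).
(i) R_nwl + R_nwt = 461.3 kip; (ii) 0.85 R_nwl + 1.5 R_nwt = 485.2 kip.
R_n = max = 485.2 kip [governs: (ii)]; R_n/Ω = 242.6 kip.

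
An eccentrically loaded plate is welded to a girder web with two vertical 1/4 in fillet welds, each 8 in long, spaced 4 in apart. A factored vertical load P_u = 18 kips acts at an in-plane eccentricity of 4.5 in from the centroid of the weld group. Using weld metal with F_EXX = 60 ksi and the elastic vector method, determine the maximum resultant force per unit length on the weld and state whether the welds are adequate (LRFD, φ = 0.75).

Total weld length L_w = 16 in. Treat welds as unit-width lines.
Polar moment about centroid: J = 2[d³/12 + d(b/2)²] = 2[8³/12 + 8×2²] = 149.3 in³.
Direct shear f_v = P/L_w = 18 / 16 = 1.125 kip/in (vertical).
Torsion M = P·e = 18 × 4.5 = 81 kip·in.
Critical point at (x, y) = (2, 4) from centroid. f_tx = M·y/J = 2.17 kip/in; f_ty = M·x/J = 1.085 kip/in.
Resultant f_max = √[f_tx² + (f_v + f_ty)²] = √[2.17² + (1.125 + 1.085)²] = 3.097 kip/in.
Capacity per unit length: φr_n = 0.75 × 0.6 × 60 × (0.707 × 0.25) = 4.772 kip/in.
3.097 ≤ 4.772 → adequate.

f_max ≈ 3.1 kip/in; adequate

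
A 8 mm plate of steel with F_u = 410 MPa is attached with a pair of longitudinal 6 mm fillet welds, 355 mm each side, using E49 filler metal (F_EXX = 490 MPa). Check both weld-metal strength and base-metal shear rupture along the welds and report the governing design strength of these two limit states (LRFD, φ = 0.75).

t_e = 0.707 × 6 = 4.242 mm; L = 710 mm.
Weld metal: φR_n = 0.75 × 0.6 × 490 × 4.242 × 710 × 10⁻³ = 664.1 kN.
Base metal (shear rupture): φR_n = 0.75 × 0.6 × 410 × 8 × 710 × 10⁻³ = 1048 kN.
Governing: weld metal.

φR_n ≈ 664 kN (weld metal governs)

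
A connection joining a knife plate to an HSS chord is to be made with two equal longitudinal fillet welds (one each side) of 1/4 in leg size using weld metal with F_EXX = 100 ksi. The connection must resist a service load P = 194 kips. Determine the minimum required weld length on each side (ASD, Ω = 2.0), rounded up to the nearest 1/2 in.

Throat t_e = 0.707 × 0.25 = 0.1767 in.
r_n/Ω = (0.6 × 100 × 0.1767) / 2.0 = 5.302 kip/in.
L_req = P / (r_n/Ω) = 194 / 5.302 = 36.59 in total.
Per side: 36.59 / 2 = 18.29 in.
Round up → use L = 18.5 in on each side.

L = 18.5 in on each side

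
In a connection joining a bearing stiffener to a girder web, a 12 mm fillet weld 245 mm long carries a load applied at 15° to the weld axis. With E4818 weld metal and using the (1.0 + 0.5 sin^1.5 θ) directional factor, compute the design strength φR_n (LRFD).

φR_n ≈ 479 kN

E48XX → F_EXX = 480 MPa.
t_e = 0.707 × 12 = 8.484 mm; A_we = 8.484 × 245 = 2079 mm².
Directional factor: 1.0 + 0.5 sin^1.5(15°) = 1.066.
F_nw = 0.6 × 480 × 1.066 = 307 MPa.
φR_n = 0.75 × 307 × 2079 × 10⁻³ = 478.5 kN.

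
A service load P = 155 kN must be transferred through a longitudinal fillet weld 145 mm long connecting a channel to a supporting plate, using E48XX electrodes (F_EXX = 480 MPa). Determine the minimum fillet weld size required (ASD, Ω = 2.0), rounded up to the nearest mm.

w = 11 mm

Total weld length L = 145 mm.
Required throat t_e = P × Ω / (0.6 F_EXX × L) = 155 × 2.0 / (0.6 × 480 × 145 × 10⁻³) = 7.423 mm.
Required leg w = t_e / 0.707 = 10.5 mm → use 11 mm.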